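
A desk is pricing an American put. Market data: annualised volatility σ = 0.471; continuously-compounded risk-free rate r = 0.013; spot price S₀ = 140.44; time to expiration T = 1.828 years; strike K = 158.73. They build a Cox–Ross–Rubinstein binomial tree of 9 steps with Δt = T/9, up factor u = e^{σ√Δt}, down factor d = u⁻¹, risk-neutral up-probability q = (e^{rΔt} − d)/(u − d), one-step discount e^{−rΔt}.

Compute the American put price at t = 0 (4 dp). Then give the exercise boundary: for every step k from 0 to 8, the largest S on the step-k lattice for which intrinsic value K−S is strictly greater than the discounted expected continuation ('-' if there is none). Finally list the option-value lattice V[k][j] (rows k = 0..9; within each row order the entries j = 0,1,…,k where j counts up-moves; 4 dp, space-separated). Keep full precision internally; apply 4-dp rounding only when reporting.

Δt=0.20311  u=1.23648  d=0.80875  q=0.45331  discount=0.99736
step 9 (expiry): payoffs max(K−S,0) = 137.9425 126.9482 110.1393 84.4404 45.1496 0.0000 0.0000 0.0000 0.0000 0.0000
step 8: (k=8,j=0): S=25.7034, (K−S)⁺=133.0266, hold=132.6080 ⇒ V=133.0266 exercise | (k=8,j=1): S=39.2976, (K−S)⁺=119.4324, hold=119.0139 ⇒ V=119.4324 exercise | (k=8,j=2): S=60.0815, (K−S)⁺=98.6485, hold=98.2299 ⇒ V=98.6485 exercise | (k=8,j=3): S=91.8578, (K−S)⁺=66.8722, hold=66.4537 ⇒ V=66.8722 exercise | (k=8,j=4): S=140.4400, (K−S)⁺=18.2900, hold=24.6177 ⇒ V=24.6177 continue | (k=8,j=5): S=214.7167, (K−S)⁺=0.0000, hold=0.0000 ⇒ V=0.0000 continue | (k=8,j=6): S=328.2773, (K−S)⁺=0.0000, hold=0.0000 ⇒ V=0.0000 continue | (k=8,j=7): S=501.8984, (K−S)⁺=0.0000, hold=0.0000 ⇒ V=0.0000 continue | (k=8,j=8): S=767.3453, (K−S)⁺=0.0000, hold=0.0000 ⇒ V=0.0000 continue  boundary S*=91.8578
step 7: (k=7,j=0): S=31.7818, (K−S)⁺=126.9482, hold=126.5296 ⇒ V=126.9482 exercise | (k=7,j=1): S=48.5907, (K−S)⁺=110.1393, hold=109.7207 ⇒ V=110.1393 exercise | (k=7,j=2): S=74.2896, (K−S)⁺=84.4404, hold=84.0218 ⇒ V=84.4404 exercise | (k=7,j=3): S=113.5804, (K−S)⁺=45.1496, hold=47.5919 ⇒ V=47.5919 continue | (k=7,j=4): S=173.6514, (K−S)⁺=0.0000, hold=13.4227 ⇒ V=13.4227 continue | (k=7,j=5): S=265.4932, (K−S)⁺=0.0000, hold=0.0000 ⇒ V=0.0000 continue | (k=7,j=6): S=405.9087, (K−S)⁺=0.0000, hold=0.0000 ⇒ V=0.0000 continue | (k=7,j=7): S=620.5880, (K−S)⁺=0.0000, hold=0.0000 ⇒ V=0.0000 continue  boundary S*=74.2896
step 6: (k=6,j=0): S=39.2976, (K−S)⁺=119.4324, hold=119.0139 ⇒ V=119.4324 exercise | (k=6,j=1): S=60.0815, (K−S)⁺=98.6485, hold=98.2299 ⇒ V=98.6485 exercise | (k=6,j=2): S=91.8578, (K−S)⁺=66.8722, hold=67.5579 ⇒ V=67.5579 continue | (k=6,j=3): S=140.4400, (K−S)⁺=18.2900, hold=32.0179 ⇒ V=32.0179 continue | (k=6,j=4): S=214.7167, (K−S)⁺=0.0000, hold=7.3187 ⇒ V=7.3187 continue | (k=6,j=5): S=328.2773, (K−S)⁺=0.0000, hold=0.0000 ⇒ V=0.0000 continue | (k=6,j=6): S=501.8984, (K−S)⁺=0.0000, hold=0.0000 ⇒ V=0.0000 continue  boundary S*=60.0815
step 5: (k=5,j=0): S=48.5907, (K−S)⁺=110.1393, hold=109.7207 ⇒ V=110.1393 exercise | (k=5,j=1): S=74.2896, (K−S)⁺=84.4404, hold=84.3318 ⇒ V=84.4404 exercise | (k=5,j=2): S=113.5804, (K−S)⁺=45.1496, hold=51.3115 ⇒ V=51.3115 continue | (k=5,j=3): S=173.6514, (K−S)⁺=0.0000, hold=20.7665 ⇒ V=20.7665 continue | (k=5,j=4): S=265.4932, (K−S)⁺=0.0000, hold=3.9905 ⇒ V=3.9905 continue | (k=5,j=5): S=405.9087, (K−S)⁺=0.0000, hold=0.0000 ⇒ V=0.0000 continue  boundary S*=74.2896
step 4: (k=4,j=0): S=60.0815, (K−S)⁺=98.6485, hold=98.2299 ⇒ V=98.6485 exercise | (k=4,j=1): S=91.8578, (K−S)⁺=66.8722, hold=69.2396 ⇒ V=69.2396 continue | (k=4,j=2): S=140.4400, (K−S)⁺=18.2900, hold=37.3663 ⇒ V=37.3663 continue | (k=4,j=3): S=214.7167, (K−S)⁺=0.0000, hold=13.1270 ⇒ V=13.1270 continue | (k=4,j=4): S=328.2773, (K−S)⁺=0.0000, hold=2.1758 ⇒ V=2.1758 continue  boundary S*=60.0815
step 3: (k=3,j=0): S=74.2896, (K−S)⁺=84.4404, hold=85.0921 ⇒ V=85.0921 continue | (k=3,j=1): S=113.5804, (K−S)⁺=45.1496, hold=54.6466 ⇒ V=54.6466 continue | (k=3,j=2): S=173.6514, (K−S)⁺=0.0000, hold=26.3088 ⇒ V=26.3088 continue | (k=3,j=3): S=265.4932, (K−S)⁺=0.0000, hold=8.1412 ⇒ V=8.1412 continue  boundary S*=-
step 2: (k=2,j=0): S=91.8578, (K−S)⁺=66.8722, hold=71.1028 ⇒ V=71.1028 continue | (k=2,j=1): S=140.4400, (K−S)⁺=18.2900, hold=41.6905 ⇒ V=41.6905 continue | (k=2,j=2): S=214.7167, (K−S)⁺=0.0000, hold=18.0255 ⇒ V=18.0255 continue  boundary S*=-
step 1: (k=1,j=0): S=113.5804, (K−S)⁺=45.1496, hold=57.6175 ⇒ V=57.6175 continue | (k=1,j=1): S=173.6514, (K−S)⁺=0.0000, hold=30.8812 ⇒ V=30.8812 continue  boundary S*=-
step 0: (k=0,j=0): S=140.4400, (K−S)⁺=18.2900, hold=45.3776 ⇒ V=45.3776 continue  boundary S*=-

price = 45.3776
boundary = - - - - 60.0815 74.2896 60.0815 74.2896 91.8578
tree:
45.3776
57.6175 30.8812
71.1028 41.6905 18.0255
85.0921 54.6466 26.3088 8.1412
98.6485 69.2396 37.3663 13.1270 2.1758
110.1393 84.4404 51.3115 20.7665 3.9905 0.0000
119.4324 98.6485 67.5579 32.0179 7.3187 0.0000 0.0000
126.9482 110.1393 84.4404 47.5919 13.4227 0.0000 0.0000 0.0000
133.0266 119.4324 98.6485 66.8722 24.6177 0.0000 0.0000 0.0000 0.0000
137.9425 126.9482 110.1393 84.4404 45.1496 0.0000 0.0000 0.0000 0.0000 0.0000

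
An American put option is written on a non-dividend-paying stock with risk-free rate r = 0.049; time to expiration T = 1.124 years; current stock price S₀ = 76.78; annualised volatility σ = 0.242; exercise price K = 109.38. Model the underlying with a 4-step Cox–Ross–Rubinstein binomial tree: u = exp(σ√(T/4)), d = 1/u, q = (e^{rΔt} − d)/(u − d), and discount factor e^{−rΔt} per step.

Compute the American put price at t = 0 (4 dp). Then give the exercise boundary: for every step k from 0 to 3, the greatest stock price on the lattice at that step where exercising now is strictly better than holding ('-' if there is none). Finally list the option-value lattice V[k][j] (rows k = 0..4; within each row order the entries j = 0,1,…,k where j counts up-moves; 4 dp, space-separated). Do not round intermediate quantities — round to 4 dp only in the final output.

Δt=0.28100, u=1.13687, d=0.87960, q=0.52186, disc=e^(-rΔt)=0.98633
k=4 terminal: V=max(K-S,0) → 63.4181 49.9750 32.6000 10.1431 0.0000
k=3: j=0 S=52.2529 intr=57.1271 cont=55.6314 V=57.1271[EX]; j=1 S=67.5360 intr=41.8440 cont=40.3482 V=41.8440[EX]; j=2 S=87.2892 intr=22.0908 cont=20.5950 V=22.0908[EX]; j=3 S=112.8199 intr=0.0000 cont=4.7835 V=4.7835[hold]  S*(3)=87.2892
k=2: j=0 S=59.4050 intr=49.9750 cont=48.4793 V=49.9750[EX]; j=1 S=76.7800 intr=32.6000 cont=31.1043 V=32.6000[EX]; j=2 S=99.2369 intr=10.1431 cont=12.8802 V=12.8802[hold]  S*(2)=76.7800
k=1: j=0 S=67.5360 intr=41.8440 cont=40.3482 V=41.8440[EX]; j=1 S=87.2892 intr=22.0908 cont=22.0039 V=22.0908[EX]  S*(1)=87.2892
k=0: j=0 S=76.7800 intr=32.6000 cont=31.1043 V=32.6000[EX]  S*(0)=76.7800

price = 32.6000
boundary = 76.7800 87.2892 76.7800 87.2892
tree:
32.6000
41.8440 22.0908
49.9750 32.6000 12.8802
57.1271 41.8440 22.0908 4.7835
63.4181 49.9750 32.6000 10.1431 0.0000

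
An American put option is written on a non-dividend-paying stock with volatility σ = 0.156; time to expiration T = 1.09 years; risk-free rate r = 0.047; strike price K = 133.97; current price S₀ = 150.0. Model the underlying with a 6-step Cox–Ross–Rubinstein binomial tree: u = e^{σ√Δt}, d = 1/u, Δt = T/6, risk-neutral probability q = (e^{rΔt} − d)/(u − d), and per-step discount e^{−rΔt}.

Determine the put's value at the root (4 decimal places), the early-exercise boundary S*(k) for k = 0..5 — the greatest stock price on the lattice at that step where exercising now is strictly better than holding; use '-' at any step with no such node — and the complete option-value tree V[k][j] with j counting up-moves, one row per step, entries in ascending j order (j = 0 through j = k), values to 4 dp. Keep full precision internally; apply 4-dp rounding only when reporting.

price = 2.0573
boundary = - - - - 114.9701 122.8744
tree:
2.0573
3.7640 0.6807
6.7130 1.3888 0.1070
11.5706 2.8085 0.2386 0.0000
18.9999 5.6194 0.5322 0.0000 0.0000
26.3958 11.0956 1.1871 0.0000 0.0000 0.0000
33.3159 18.9999 2.6478 0.0000 0.0000 0.0000 0.0000

Δt=0.18167, u=1.06875, d=0.93567, q=0.54782, disc=e^(-rΔt)=0.99150
k=6 terminal: V=max(K-S,0) → 33.3159 18.9999 2.6478 0.0000 0.0000 0.0000 0.0000
k=5: j=0 S=107.5742 intr=26.3958 cont=25.2568 V=26.3958[EX]; j=1 S=122.8744 intr=11.0956 cont=9.9566 V=11.0956[EX]; j=2 S=140.3507 intr=0.0000 cont=1.1871 V=1.1871[hold]; j=3 S=160.3127 intr=0.0000 cont=0.0000 V=0.0000[hold]; j=4 S=183.1138 intr=0.0000 cont=0.0000 V=0.0000[hold]; j=5 S=209.1580 intr=0.0000 cont=0.0000 V=0.0000[hold]  S*(5)=122.8744
k=4: j=0 S=114.9701 intr=18.9999 cont=17.8609 V=18.9999[EX]; j=1 S=131.3222 intr=2.6478 cont=5.6194 V=5.6194[hold]; j=2 S=150.0000 intr=0.0000 cont=0.5322 V=0.5322[hold]; j=3 S=171.3344 intr=0.0000 cont=0.0000 V=0.0000[hold]; j=4 S=195.7031 intr=0.0000 cont=0.0000 V=0.0000[hold]  S*(4)=114.9701
k=3: j=0 S=122.8744 intr=11.0956 cont=11.5706 V=11.5706[hold]; j=1 S=140.3507 intr=0.0000 cont=2.8085 V=2.8085[hold]; j=2 S=160.3127 intr=0.0000 cont=0.2386 V=0.2386[hold]; j=3 S=183.1138 intr=0.0000 cont=0.0000 V=0.0000[hold]  S*(3)=-
k=2: j=0 S=131.3222 intr=2.6478 cont=6.7130 V=6.7130[hold]; j=1 S=150.0000 intr=0.0000 cont=1.3888 V=1.3888[hold]; j=2 S=171.3344 intr=0.0000 cont=0.1070 V=0.1070[hold]  S*(2)=-
k=1: j=0 S=140.3507 intr=0.0000 cont=3.7640 V=3.7640[hold]; j=1 S=160.3127 intr=0.0000 cont=0.6807 V=0.6807[hold]  S*(1)=-
k=0: j=0 S=150.0000 intr=0.0000 cont=2.0573 V=2.0573[hold]  S*(0)=-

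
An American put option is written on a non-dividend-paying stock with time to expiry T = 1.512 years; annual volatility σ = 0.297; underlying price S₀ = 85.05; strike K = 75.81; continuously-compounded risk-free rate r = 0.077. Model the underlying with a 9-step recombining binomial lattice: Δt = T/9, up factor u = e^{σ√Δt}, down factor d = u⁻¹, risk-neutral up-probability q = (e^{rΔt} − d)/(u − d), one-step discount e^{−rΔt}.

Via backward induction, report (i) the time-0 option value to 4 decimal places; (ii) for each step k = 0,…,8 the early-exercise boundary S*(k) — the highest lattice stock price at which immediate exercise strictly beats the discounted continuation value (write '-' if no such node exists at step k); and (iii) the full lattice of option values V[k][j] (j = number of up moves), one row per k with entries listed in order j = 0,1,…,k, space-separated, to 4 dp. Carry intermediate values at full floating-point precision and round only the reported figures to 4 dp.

price = 4.8297
boundary = - - - 59.0295 52.2638 59.0295 52.2638 59.0295 66.6711
tree:
4.8297
7.5456 2.4724
11.4477 4.1738 0.9820
16.7805 6.8680 1.8199 0.2420
23.5462 10.9500 3.3153 0.5010 0.0118
29.5365 16.7805 5.9039 1.0366 0.0250 0.0000
34.8401 23.5462 10.1877 2.1430 0.0531 0.0000 0.0000
39.5359 29.5365 16.7805 4.4272 0.1127 0.0000 0.0000 0.0000
43.6935 34.8401 23.5462 9.1389 0.2393 0.0000 0.0000 0.0000 0.0000
47.3746 39.5359 29.5365 16.7805 0.5081 0.0000 0.0000 0.0000 0.0000 0.0000

params: Δt=0.16800 u=1.12945 d=0.88538 q=0.52295 e^(-rΔt)=0.98715
t_9 payoffs: 47.3746 39.5359 29.5365 16.7805 0.5081 0.0000 0.0000 0.0000 0.0000 0.0000
t_8: node(8,0) S=32.1165 payoff=43.6935 vs cont=42.7192 → 43.6935 [stop]  node(8,1) S=40.9699 payoff=34.8401 vs cont=33.8658 → 34.8401 [stop]  node(8,2) S=52.2638 payoff=23.5462 vs cont=22.5718 → 23.5462 [stop]  node(8,3) S=66.6711 payoff=9.1389 vs cont=8.1645 → 9.1389 [stop]  node(8,4) S=85.0500 payoff=0.0000 vs cont=0.2393 → 0.2393 [wait]  node(8,5) S=108.4953 payoff=0.0000 vs cont=0.0000 → 0.0000 [wait]  node(8,6) S=138.4037 payoff=0.0000 vs cont=0.0000 → 0.0000 [wait]  node(8,7) S=176.5567 payoff=0.0000 vs cont=0.0000 → 0.0000 [wait]  node(8,8) S=225.2272 payoff=0.0000 vs cont=0.0000 → 0.0000 [wait]  ⇒ S*(8)=66.6711
t_7: node(7,0) S=36.2741 payoff=39.5359 vs cont=38.5616 → 39.5359 [stop]  node(7,1) S=46.2735 payoff=29.5365 vs cont=28.5621 → 29.5365 [stop]  node(7,2) S=59.0295 payoff=16.7805 vs cont=15.8061 → 16.7805 [stop]  node(7,3) S=75.3019 payoff=0.5081 vs cont=4.4272 → 4.4272 [wait]  node(7,4) S=96.0600 payoff=0.0000 vs cont=0.1127 → 0.1127 [wait]  node(7,5) S=122.5404 payoff=0.0000 vs cont=0.0000 → 0.0000 [wait]  node(7,6) S=156.3205 payoff=0.0000 vs cont=0.0000 → 0.0000 [wait]  node(7,7) S=199.4125 payoff=0.0000 vs cont=0.0000 → 0.0000 [wait]  ⇒ S*(7)=59.0295
t_6: node(6,0) S=40.9699 payoff=34.8401 vs cont=33.8658 → 34.8401 [stop]  node(6,1) S=52.2638 payoff=23.5462 vs cont=22.5718 → 23.5462 [stop]  node(6,2) S=66.6711 payoff=9.1389 vs cont=10.1877 → 10.1877 [wait]  node(6,3) S=85.0500 payoff=0.0000 vs cont=2.1430 → 2.1430 [wait]  node(6,4) S=108.4953 payoff=0.0000 vs cont=0.0531 → 0.0531 [wait]  node(6,5) S=138.4037 payoff=0.0000 vs cont=0.0000 → 0.0000 [wait]  node(6,6) S=176.5567 payoff=0.0000 vs cont=0.0000 → 0.0000 [wait]  ⇒ S*(6)=52.2638
t_5: node(5,0) S=46.2735 payoff=29.5365 vs cont=28.5621 → 29.5365 [stop]  node(5,1) S=59.0295 payoff=16.7805 vs cont=16.3475 → 16.7805 [stop]  node(5,2) S=75.3019 payoff=0.5081 vs cont=5.9039 → 5.9039 [wait]  node(5,3) S=96.0600 payoff=0.0000 vs cont=1.0366 → 1.0366 [wait]  node(5,4) S=122.5404 payoff=0.0000 vs cont=0.0250 → 0.0250 [wait]  node(5,5) S=156.3205 payoff=0.0000 vs cont=0.0000 → 0.0000 [wait]  ⇒ S*(5)=59.0295
t_4: node(4,0) S=52.2638 payoff=23.5462 vs cont=22.5718 → 23.5462 [stop]  node(4,1) S=66.6711 payoff=9.1389 vs cont=10.9500 → 10.9500 [wait]  node(4,2) S=85.0500 payoff=0.0000 vs cont=3.3153 → 3.3153 [wait]  node(4,3) S=108.4953 payoff=0.0000 vs cont=0.5010 → 0.5010 [wait]  node(4,4) S=138.4037 payoff=0.0000 vs cont=0.0118 → 0.0118 [wait]  ⇒ S*(4)=52.2638
t_3: node(3,0) S=59.0295 payoff=16.7805 vs cont=16.7410 → 16.7805 [stop]  node(3,1) S=75.3019 payoff=0.5081 vs cont=6.8680 → 6.8680 [wait]  node(3,2) S=96.0600 payoff=0.0000 vs cont=1.8199 → 1.8199 [wait]  node(3,3) S=122.5404 payoff=0.0000 vs cont=0.2420 → 0.2420 [wait]  ⇒ S*(3)=59.0295
t_2: node(2,0) S=66.6711 payoff=9.1389 vs cont=11.4477 → 11.4477 [wait]  node(2,1) S=85.0500 payoff=0.0000 vs cont=4.1738 → 4.1738 [wait]  node(2,2) S=108.4953 payoff=0.0000 vs cont=0.9820 → 0.9820 [wait]  ⇒ S*(2)=-
t_1: node(1,0) S=75.3019 payoff=0.5081 vs cont=7.5456 → 7.5456 [wait]  node(1,1) S=96.0600 payoff=0.0000 vs cont=2.4724 → 2.4724 [wait]  ⇒ S*(1)=-
t_0: node(0,0) S=85.0500 payoff=0.0000 vs cont=4.8297 → 4.8297 [wait]  ⇒ S*(0)=-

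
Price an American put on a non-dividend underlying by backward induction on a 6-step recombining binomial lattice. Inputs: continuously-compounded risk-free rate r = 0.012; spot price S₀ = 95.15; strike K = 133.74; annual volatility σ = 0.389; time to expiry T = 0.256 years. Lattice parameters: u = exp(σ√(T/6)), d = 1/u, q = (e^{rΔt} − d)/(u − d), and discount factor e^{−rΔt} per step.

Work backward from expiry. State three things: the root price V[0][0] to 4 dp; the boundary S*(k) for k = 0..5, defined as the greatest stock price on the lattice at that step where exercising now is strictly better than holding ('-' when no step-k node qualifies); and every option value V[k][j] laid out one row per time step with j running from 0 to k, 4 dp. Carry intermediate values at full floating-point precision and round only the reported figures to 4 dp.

price = 38.7173
boundary = - 87.8037 95.1500 103.1110 111.7381 121.0870
tree:
38.7173
45.9363 31.0344
52.7155 38.5900 22.9832
58.9712 45.9363 30.6290 14.8270
64.7440 52.7155 38.5900 22.0019 7.1660
70.0710 58.9712 45.9363 30.6290 12.6530 1.3029
74.9868 64.7440 52.7155 38.5900 22.0019 2.5219 0.0000

params: Δt=0.04267 u=1.08367 d=0.92279 q=0.48311 e^(-rΔt)=0.99949
t_6 payoffs: 74.9868 64.7440 52.7155 38.5900 22.0019 2.5219 0.0000
t_5: node(5,0) S=63.6690 payoff=70.0710 vs cont=70.0026 → 70.0710 [stop]  node(5,1) S=74.7688 payoff=58.9712 vs cont=58.9028 → 58.9712 [stop]  node(5,2) S=87.8037 payoff=45.9363 vs cont=45.8679 → 45.9363 [stop]  node(5,3) S=103.1110 payoff=30.6290 vs cont=30.5605 → 30.6290 [stop]  node(5,4) S=121.0870 payoff=12.6530 vs cont=12.5846 → 12.6530 [stop]  node(5,5) S=142.1968 payoff=0.0000 vs cont=1.3029 → 1.3029 [wait]  ⇒ S*(5)=121.0870
t_4: node(4,0) S=68.9960 payoff=64.7440 vs cont=64.6755 → 64.7440 [stop]  node(4,1) S=81.0245 payoff=52.7155 vs cont=52.6470 → 52.7155 [stop]  node(4,2) S=95.1500 payoff=38.5900 vs cont=38.5215 → 38.5900 [stop]  node(4,3) S=111.7381 payoff=22.0019 vs cont=21.9335 → 22.0019 [stop]  node(4,4) S=131.2181 payoff=2.5219 vs cont=7.1660 → 7.1660 [wait]  ⇒ S*(4)=111.7381
t_3: node(3,0) S=74.7688 payoff=58.9712 vs cont=58.9028 → 58.9712 [stop]  node(3,1) S=87.8037 payoff=45.9363 vs cont=45.8679 → 45.9363 [stop]  node(3,2) S=103.1110 payoff=30.6290 vs cont=30.5605 → 30.6290 [stop]  node(3,3) S=121.0870 payoff=12.6530 vs cont=14.8270 → 14.8270 [wait]  ⇒ S*(3)=103.1110
t_2: node(2,0) S=81.0245 payoff=52.7155 vs cont=52.6470 → 52.7155 [stop]  node(2,1) S=95.1500 payoff=38.5900 vs cont=38.5215 → 38.5900 [stop]  node(2,2) S=111.7381 payoff=22.0019 vs cont=22.9832 → 22.9832 [wait]  ⇒ S*(2)=95.1500
t_1: node(1,0) S=87.8037 payoff=45.9363 vs cont=45.8679 → 45.9363 [stop]  node(1,1) S=103.1110 payoff=30.6290 vs cont=31.0344 → 31.0344 [wait]  ⇒ S*(1)=87.8037
t_0: node(0,0) S=95.1500 payoff=38.5900 vs cont=38.7173 → 38.7173 [wait]  ⇒ S*(0)=-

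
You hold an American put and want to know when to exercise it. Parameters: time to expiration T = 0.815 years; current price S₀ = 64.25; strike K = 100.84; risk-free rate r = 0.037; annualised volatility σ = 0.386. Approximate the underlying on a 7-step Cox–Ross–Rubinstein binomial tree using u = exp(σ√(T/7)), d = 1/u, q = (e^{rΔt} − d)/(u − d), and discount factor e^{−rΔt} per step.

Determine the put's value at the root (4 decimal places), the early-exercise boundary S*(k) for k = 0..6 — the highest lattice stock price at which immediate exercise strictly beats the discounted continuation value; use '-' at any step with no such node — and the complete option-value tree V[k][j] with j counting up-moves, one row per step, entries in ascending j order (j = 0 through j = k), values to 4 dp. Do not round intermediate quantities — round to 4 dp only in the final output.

Δt=0.11643  u=1.14078  d=0.87660  q=0.48346  discount=0.99570
step 7 (expiry): payoffs max(K−S,0) = 75.2855 67.5840 57.5616 44.5187 27.5451 5.4561 0.0000 0.0000
step 6: (k=6,j=0): S=29.1520, (K−S)⁺=71.6880, hold=71.2545 ⇒ V=71.6880 exercise | (k=6,j=1): S=37.9376, (K−S)⁺=62.9024, hold=62.4689 ⇒ V=62.9024 exercise | (k=6,j=2): S=49.3710, (K−S)⁺=51.4690, hold=51.0356 ⇒ V=51.4690 exercise | (k=6,j=3): S=64.2500, (K−S)⁺=36.5900, hold=36.1565 ⇒ V=36.5900 exercise | (k=6,j=4): S=83.6131, (K−S)⁺=17.2269, hold=16.7934 ⇒ V=17.2269 exercise | (k=6,j=5): S=108.8118, (K−S)⁺=0.0000, hold=2.8061 ⇒ V=2.8061 continue | (k=6,j=6): S=141.6046, (K−S)⁺=0.0000, hold=0.0000 ⇒ V=0.0000 continue  boundary S*=83.6131
step 5: (k=5,j=0): S=33.2560, (K−S)⁺=67.5840, hold=67.1506 ⇒ V=67.5840 exercise | (k=5,j=1): S=43.2784, (K−S)⁺=57.5616, hold=57.1281 ⇒ V=57.5616 exercise | (k=5,j=2): S=56.3213, (K−S)⁺=44.5187, hold=44.0853 ⇒ V=44.5187 exercise | (k=5,j=3): S=73.2949, (K−S)⁺=27.5451, hold=27.1116 ⇒ V=27.5451 exercise | (k=5,j=4): S=95.3839, (K−S)⁺=5.4561, hold=10.2109 ⇒ V=10.2109 continue | (k=5,j=5): S=124.1300, (K−S)⁺=0.0000, hold=1.4433 ⇒ V=1.4433 continue  boundary S*=73.2949
step 4: (k=4,j=0): S=37.9376, (K−S)⁺=62.9024, hold=62.4689 ⇒ V=62.9024 exercise | (k=4,j=1): S=49.3710, (K−S)⁺=51.4690, hold=51.0356 ⇒ V=51.4690 exercise | (k=4,j=2): S=64.2500, (K−S)⁺=36.5900, hold=36.1565 ⇒ V=36.5900 exercise | (k=4,j=3): S=83.6131, (K−S)⁺=17.2269, hold=19.0823 ⇒ V=19.0823 continue | (k=4,j=4): S=108.8118, (K−S)⁺=0.0000, hold=5.9464 ⇒ V=5.9464 continue  boundary S*=64.2500
step 3: (k=3,j=0): S=43.2784, (K−S)⁺=57.5616, hold=57.1281 ⇒ V=57.5616 exercise | (k=3,j=1): S=56.3213, (K−S)⁺=44.5187, hold=44.0853 ⇒ V=44.5187 exercise | (k=3,j=2): S=73.2949, (K−S)⁺=27.5451, hold=28.0048 ⇒ V=28.0048 continue | (k=3,j=3): S=95.3839, (K−S)⁺=5.4561, hold=12.6769 ⇒ V=12.6769 continue  boundary S*=56.3213
step 2: (k=2,j=0): S=49.3710, (K−S)⁺=51.4690, hold=51.0356 ⇒ V=51.4690 exercise | (k=2,j=1): S=64.2500, (K−S)⁺=36.5900, hold=36.3778 ⇒ V=36.5900 exercise | (k=2,j=2): S=83.6131, (K−S)⁺=17.2269, hold=20.5058 ⇒ V=20.5058 continue  boundary S*=64.2500
step 1: (k=1,j=0): S=56.3213, (K−S)⁺=44.5187, hold=44.0853 ⇒ V=44.5187 exercise | (k=1,j=1): S=73.2949, (K−S)⁺=27.5451, hold=28.6900 ⇒ V=28.6900 continue  boundary S*=56.3213
step 0: (k=0,j=0): S=64.2500, (K−S)⁺=36.5900, hold=36.7077 ⇒ V=36.7077 continue  boundary S*=-

price = 36.7077
boundary = - 56.3213 64.2500 56.3213 64.2500 73.2949 83.6131
tree:
36.7077
44.5187 28.6900
51.4690 36.5900 20.5058
57.5616 44.5187 28.0048 12.6769
62.9024 51.4690 36.5900 19.0823 5.9464
67.5840 57.5616 44.5187 27.5451 10.2109 1.4433
71.6880 62.9024 51.4690 36.5900 17.2269 2.8061 0.0000
75.2855 67.5840 57.5616 44.5187 27.5451 5.4561 0.0000 0.0000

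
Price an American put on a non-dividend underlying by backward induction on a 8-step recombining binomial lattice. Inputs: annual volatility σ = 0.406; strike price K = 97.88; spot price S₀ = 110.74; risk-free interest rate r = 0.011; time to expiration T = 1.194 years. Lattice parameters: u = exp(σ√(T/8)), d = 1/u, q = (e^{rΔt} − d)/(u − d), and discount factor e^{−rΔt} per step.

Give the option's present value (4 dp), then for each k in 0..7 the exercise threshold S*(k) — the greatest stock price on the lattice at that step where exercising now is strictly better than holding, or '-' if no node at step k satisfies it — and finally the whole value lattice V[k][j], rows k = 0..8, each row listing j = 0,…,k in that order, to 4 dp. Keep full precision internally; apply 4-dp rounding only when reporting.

params: Δt=0.14925 u=1.16982 d=0.85483 q=0.46608 e^(-rΔt)=0.99836
t_8 payoffs: 66.3043 54.6693 38.7471 16.9580 0.0000 0.0000 0.0000 0.0000 0.0000
t_7: node(7,0) S=36.9379 payoff=60.9421 vs cont=60.7815 → 60.9421 [stop]  node(7,1) S=50.5487 payoff=47.3313 vs cont=47.1707 → 47.3313 [stop]  node(7,2) S=69.1748 payoff=28.7052 vs cont=28.5446 → 28.7052 [stop]  node(7,3) S=94.6642 payoff=3.2158 vs cont=9.0393 → 9.0393 [wait]  node(7,4) S=129.5458 payoff=0.0000 vs cont=0.0000 → 0.0000 [wait]  node(7,5) S=177.2806 payoff=0.0000 vs cont=0.0000 → 0.0000 [wait]  node(7,6) S=242.6045 payoff=0.0000 vs cont=0.0000 → 0.0000 [wait]  node(7,7) S=331.9989 payoff=0.0000 vs cont=0.0000 → 0.0000 [wait]  ⇒ S*(7)=69.1748
t_6: node(6,0) S=43.2107 payoff=54.6693 vs cont=54.5087 → 54.6693 [stop]  node(6,1) S=59.1329 payoff=38.7471 vs cont=38.5866 → 38.7471 [stop]  node(6,2) S=80.9220 payoff=16.9580 vs cont=19.5072 → 19.5072 [wait]  node(6,3) S=110.7400 payoff=0.0000 vs cont=4.8183 → 4.8183 [wait]  node(6,4) S=151.5452 payoff=0.0000 vs cont=0.0000 → 0.0000 [wait]  node(6,5) S=207.3863 payoff=0.0000 vs cont=0.0000 → 0.0000 [wait]  node(6,6) S=283.8035 payoff=0.0000 vs cont=0.0000 → 0.0000 [wait]  ⇒ S*(6)=59.1329
t_5: node(5,0) S=50.5487 payoff=47.3313 vs cont=47.1707 → 47.3313 [stop]  node(5,1) S=69.1748 payoff=28.7052 vs cont=29.7308 → 29.7308 [wait]  node(5,2) S=94.6642 payoff=3.2158 vs cont=12.6402 → 12.6402 [wait]  node(5,3) S=129.5458 payoff=0.0000 vs cont=2.5683 → 2.5683 [wait]  node(5,4) S=177.2806 payoff=0.0000 vs cont=0.0000 → 0.0000 [wait]  node(5,5) S=242.6045 payoff=0.0000 vs cont=0.0000 → 0.0000 [wait]  ⇒ S*(5)=50.5487
t_4: node(4,0) S=59.1329 payoff=38.7471 vs cont=39.0638 → 39.0638 [wait]  node(4,1) S=80.9220 payoff=16.9580 vs cont=21.7294 → 21.7294 [wait]  node(4,2) S=110.7400 payoff=0.0000 vs cont=7.9328 → 7.9328 [wait]  node(4,3) S=151.5452 payoff=0.0000 vs cont=1.3690 → 1.3690 [wait]  node(4,4) S=207.3863 payoff=0.0000 vs cont=0.0000 → 0.0000 [wait]  ⇒ S*(4)=-
t_3: node(3,0) S=69.1748 payoff=28.7052 vs cont=30.9337 → 30.9337 [wait]  node(3,1) S=94.6642 payoff=3.2158 vs cont=15.2739 → 15.2739 [wait]  node(3,2) S=129.5458 payoff=0.0000 vs cont=4.8655 → 4.8655 [wait]  node(3,3) S=177.2806 payoff=0.0000 vs cont=0.7297 → 0.7297 [wait]  ⇒ S*(3)=-
t_2: node(2,0) S=80.9220 payoff=16.9580 vs cont=23.5962 → 23.5962 [wait]  node(2,1) S=110.7400 payoff=0.0000 vs cont=10.4057 → 10.4057 [wait]  node(2,2) S=151.5452 payoff=0.0000 vs cont=2.9331 → 2.9331 [wait]  ⇒ S*(2)=-
t_1: node(1,0) S=94.6642 payoff=3.2158 vs cont=17.4197 → 17.4197 [wait]  node(1,1) S=129.5458 payoff=0.0000 vs cont=6.9115 → 6.9115 [wait]  ⇒ S*(1)=-
t_0: node(0,0) S=110.7400 payoff=0.0000 vs cont=12.5014 → 12.5014 [wait]  ⇒ S*(0)=-

price = 12.5014
boundary = - - - - - 50.5487 59.1329 69.1748
tree:
12.5014
17.4197 6.9115
23.5962 10.4057 2.9331
30.9337 15.2739 4.8655 0.7297
39.0638 21.7294 7.9328 1.3690 0.0000
47.3313 29.7308 12.6402 2.5683 0.0000 0.0000
54.6693 38.7471 19.5072 4.8183 0.0000 0.0000 0.0000
60.9421 47.3313 28.7052 9.0393 0.0000 0.0000 0.0000 0.0000
66.3043 54.6693 38.7471 16.9580 0.0000 0.0000 0.0000 0.0000 0.0000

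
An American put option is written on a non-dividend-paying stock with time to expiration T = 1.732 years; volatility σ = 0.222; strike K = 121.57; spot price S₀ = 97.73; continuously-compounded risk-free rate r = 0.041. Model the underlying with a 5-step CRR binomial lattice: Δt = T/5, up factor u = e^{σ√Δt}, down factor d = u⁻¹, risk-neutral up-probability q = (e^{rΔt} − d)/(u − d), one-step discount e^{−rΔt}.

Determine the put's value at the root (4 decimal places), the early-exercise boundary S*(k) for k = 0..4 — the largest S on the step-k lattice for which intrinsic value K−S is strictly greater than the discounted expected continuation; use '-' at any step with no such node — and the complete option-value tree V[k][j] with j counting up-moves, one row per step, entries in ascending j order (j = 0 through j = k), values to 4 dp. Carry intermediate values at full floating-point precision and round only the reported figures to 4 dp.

price = 24.7012
boundary = - 85.7597 75.2555 85.7597 97.7300
tree:
24.7012
35.8103 15.2039
46.3145 23.9321 7.6269
55.5321 35.8103 13.7092 2.2654
63.6206 46.3145 23.8400 4.8067 0.0000
70.7185 55.5321 35.8103 10.1988 0.0000 0.0000

Δt=0.34640, u=1.13958, d=0.87752, q=0.52196, disc=e^(-rΔt)=0.98590
k=5 terminal: V=max(K-S,0) → 70.7185 55.5321 35.8103 10.1988 0.0000 0.0000
k=4: j=0 S=57.9494 intr=63.6206 cont=61.9063 V=63.6206[EX]; j=1 S=75.2555 intr=46.3145 cont=44.6001 V=46.3145[EX]; j=2 S=97.7300 intr=23.8400 cont=22.1256 V=23.8400[EX]; j=3 S=126.9163 intr=0.0000 cont=4.8067 V=4.8067[hold]; j=4 S=164.8190 intr=0.0000 cont=0.0000 V=0.0000[hold]  S*(4)=97.7300
k=3: j=0 S=66.0379 intr=55.5321 cont=53.8177 V=55.5321[EX]; j=1 S=85.7597 intr=35.8103 cont=34.0960 V=35.8103[EX]; j=2 S=111.3712 intr=10.1988 cont=13.7092 V=13.7092[hold]; j=3 S=144.6313 intr=0.0000 cont=2.2654 V=2.2654[hold]  S*(3)=85.7597
k=2: j=0 S=75.2555 intr=46.3145 cont=44.6001 V=46.3145[EX]; j=1 S=97.7300 intr=23.8400 cont=23.9321 V=23.9321[hold]; j=2 S=126.9163 intr=0.0000 cont=7.6269 V=7.6269[hold]  S*(2)=75.2555
k=1: j=0 S=85.7597 intr=35.8103 cont=34.1433 V=35.8103[EX]; j=1 S=111.3712 intr=10.1988 cont=15.2039 V=15.2039[hold]  S*(1)=85.7597
k=0: j=0 S=97.7300 intr=23.8400 cont=24.7012 V=24.7012[hold]  S*(0)=-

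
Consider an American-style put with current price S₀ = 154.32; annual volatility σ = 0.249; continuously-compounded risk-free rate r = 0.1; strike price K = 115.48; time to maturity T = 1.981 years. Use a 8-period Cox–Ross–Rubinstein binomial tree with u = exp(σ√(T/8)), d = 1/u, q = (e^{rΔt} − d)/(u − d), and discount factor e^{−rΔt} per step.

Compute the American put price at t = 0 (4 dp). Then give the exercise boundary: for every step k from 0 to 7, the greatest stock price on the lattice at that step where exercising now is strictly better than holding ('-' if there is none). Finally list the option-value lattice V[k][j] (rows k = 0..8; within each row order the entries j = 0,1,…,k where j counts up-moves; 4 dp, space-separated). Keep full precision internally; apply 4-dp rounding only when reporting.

price = 1.7954
boundary = - - - - 94.0098 83.0541 94.0098 106.4108
tree:
1.7954
3.4759 0.6065
6.5762 1.2897 0.1178
12.0947 2.7020 0.2809 0.0000
21.4702 5.5534 0.6696 0.0000 0.0000
32.4259 11.1224 1.5961 0.0000 0.0000 0.0000
42.1049 21.4702 3.8046 0.0000 0.0000 0.0000 0.0000
50.6559 32.4259 9.0692 0.0000 0.0000 0.0000 0.0000 0.0000
58.2104 42.1049 21.4702 0.0000 0.0000 0.0000 0.0000 0.0000 0.0000

params: Δt=0.24763 u=1.13191 d=0.88346 q=0.56998 e^(-rΔt)=0.97554
t_8 payoffs: 58.2104 42.1049 21.4702 0.0000 0.0000 0.0000 0.0000 0.0000 0.0000
t_7: node(7,0) S=64.8241 payoff=50.6559 vs cont=47.8314 → 50.6559 [stop]  node(7,1) S=83.0541 payoff=32.4259 vs cont=29.6014 → 32.4259 [stop]  node(7,2) S=106.4108 payoff=9.0692 vs cont=9.0069 → 9.0692 [stop]  node(7,3) S=136.3358 payoff=0.0000 vs cont=0.0000 → 0.0000 [wait]  node(7,4) S=174.6765 payoff=0.0000 vs cont=0.0000 → 0.0000 [wait]  node(7,5) S=223.7994 payoff=0.0000 vs cont=0.0000 → 0.0000 [wait]  node(7,6) S=286.7367 payoff=0.0000 vs cont=0.0000 → 0.0000 [wait]  node(7,7) S=367.3734 payoff=0.0000 vs cont=0.0000 → 0.0000 [wait]  ⇒ S*(7)=106.4108
t_6: node(6,0) S=73.3751 payoff=42.1049 vs cont=39.2804 → 42.1049 [stop]  node(6,1) S=94.0098 payoff=21.4702 vs cont=18.6457 → 21.4702 [stop]  node(6,2) S=120.4475 payoff=0.0000 vs cont=3.8046 → 3.8046 [wait]  node(6,3) S=154.3200 payoff=0.0000 vs cont=0.0000 → 0.0000 [wait]  node(6,4) S=197.7182 payoff=0.0000 vs cont=0.0000 → 0.0000 [wait]  node(6,5) S=253.3209 payoff=0.0000 vs cont=0.0000 → 0.0000 [wait]  node(6,6) S=324.5604 payoff=0.0000 vs cont=0.0000 → 0.0000 [wait]  ⇒ S*(6)=94.0098
t_5: node(5,0) S=83.0541 payoff=32.4259 vs cont=29.6014 → 32.4259 [stop]  node(5,1) S=106.4108 payoff=9.0692 vs cont=11.1224 → 11.1224 [wait]  node(5,2) S=136.3358 payoff=0.0000 vs cont=1.5961 → 1.5961 [wait]  node(5,3) S=174.6765 payoff=0.0000 vs cont=0.0000 → 0.0000 [wait]  node(5,4) S=223.7994 payoff=0.0000 vs cont=0.0000 → 0.0000 [wait]  node(5,5) S=286.7367 payoff=0.0000 vs cont=0.0000 → 0.0000 [wait]  ⇒ S*(5)=83.0541
t_4: node(4,0) S=94.0098 payoff=21.4702 vs cont=19.7873 → 21.4702 [stop]  node(4,1) S=120.4475 payoff=0.0000 vs cont=5.5534 → 5.5534 [wait]  node(4,2) S=154.3200 payoff=0.0000 vs cont=0.6696 → 0.6696 [wait]  node(4,3) S=197.7182 payoff=0.0000 vs cont=0.0000 → 0.0000 [wait]  node(4,4) S=253.3209 payoff=0.0000 vs cont=0.0000 → 0.0000 [wait]  ⇒ S*(4)=94.0098
t_3: node(3,0) S=106.4108 payoff=9.0692 vs cont=12.0947 → 12.0947 [wait]  node(3,1) S=136.3358 payoff=0.0000 vs cont=2.7020 → 2.7020 [wait]  node(3,2) S=174.6765 payoff=0.0000 vs cont=0.2809 → 0.2809 [wait]  node(3,3) S=223.7994 payoff=0.0000 vs cont=0.0000 → 0.0000 [wait]  ⇒ S*(3)=-
t_2: node(2,0) S=120.4475 payoff=0.0000 vs cont=6.5762 → 6.5762 [wait]  node(2,1) S=154.3200 payoff=0.0000 vs cont=1.2897 → 1.2897 [wait]  node(2,2) S=197.7182 payoff=0.0000 vs cont=0.1178 → 0.1178 [wait]  ⇒ S*(2)=-
t_1: node(1,0) S=136.3358 payoff=0.0000 vs cont=3.4759 → 3.4759 [wait]  node(1,1) S=174.6765 payoff=0.0000 vs cont=0.6065 → 0.6065 [wait]  ⇒ S*(1)=-
t_0: node(0,0) S=154.3200 payoff=0.0000 vs cont=1.7954 → 1.7954 [wait]  ⇒ S*(0)=-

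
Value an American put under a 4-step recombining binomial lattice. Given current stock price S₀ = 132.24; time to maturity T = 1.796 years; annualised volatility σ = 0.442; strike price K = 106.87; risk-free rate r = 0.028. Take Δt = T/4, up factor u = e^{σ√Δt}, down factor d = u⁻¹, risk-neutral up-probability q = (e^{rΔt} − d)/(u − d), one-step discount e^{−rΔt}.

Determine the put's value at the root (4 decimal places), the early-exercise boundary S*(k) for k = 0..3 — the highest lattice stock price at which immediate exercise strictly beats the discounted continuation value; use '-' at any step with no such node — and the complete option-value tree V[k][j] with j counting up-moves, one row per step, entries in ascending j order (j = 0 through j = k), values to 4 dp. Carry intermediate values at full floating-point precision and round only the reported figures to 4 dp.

price = 15.7853
boundary = - - - 54.3856
tree:
15.7853
24.4965 5.4781
36.7676 10.0413 0.0000
52.4844 18.4057 0.0000 0.0000
66.4257 33.7375 0.0000 0.0000 0.0000

params: Δt=0.44900 u=1.34470 d=0.74366 q=0.44754 e^(-rΔt)=0.98751
t_4 payoffs: 66.4257 33.7375 0.0000 0.0000 0.0000
t_3: node(3,0) S=54.3856 payoff=52.4844 vs cont=51.1492 → 52.4844 [stop]  node(3,1) S=98.3414 payoff=8.5286 vs cont=18.4057 → 18.4057 [wait]  node(3,2) S=177.8235 payoff=0.0000 vs cont=0.0000 → 0.0000 [wait]  node(3,3) S=321.5450 payoff=0.0000 vs cont=0.0000 → 0.0000 [wait]  ⇒ S*(3)=54.3856
t_2: node(2,0) S=73.1325 payoff=33.7375 vs cont=36.7676 → 36.7676 [wait]  node(2,1) S=132.2400 payoff=0.0000 vs cont=10.0413 → 10.0413 [wait]  node(2,2) S=239.1197 payoff=0.0000 vs cont=0.0000 → 0.0000 [wait]  ⇒ S*(2)=-
t_1: node(1,0) S=98.3414 payoff=8.5286 vs cont=24.4965 → 24.4965 [wait]  node(1,1) S=177.8235 payoff=0.0000 vs cont=5.4781 → 5.4781 [wait]  ⇒ S*(1)=-
t_0: node(0,0) S=132.2400 payoff=0.0000 vs cont=15.7853 → 15.7853 [wait]  ⇒ S*(0)=-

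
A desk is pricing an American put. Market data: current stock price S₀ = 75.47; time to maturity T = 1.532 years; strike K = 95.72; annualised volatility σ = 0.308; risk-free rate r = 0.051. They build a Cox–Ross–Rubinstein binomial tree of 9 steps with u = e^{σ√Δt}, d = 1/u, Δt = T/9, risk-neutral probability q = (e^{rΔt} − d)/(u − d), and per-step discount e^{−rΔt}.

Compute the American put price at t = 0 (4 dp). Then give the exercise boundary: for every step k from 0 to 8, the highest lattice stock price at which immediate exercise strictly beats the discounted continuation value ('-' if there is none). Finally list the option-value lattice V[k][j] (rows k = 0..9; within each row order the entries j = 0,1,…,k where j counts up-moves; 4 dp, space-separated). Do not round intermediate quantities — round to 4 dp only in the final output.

params: Δt=0.17022 u=1.13550 d=0.88067 q=0.50249 e^(-rΔt)=0.99136
t_9 payoffs: 71.6717 64.7130 55.7407 44.1721 29.2560 10.0237 0.0000 0.0000 0.0000 0.0000
t_8: node(8,0) S=27.3069 payoff=68.4131 vs cont=67.5858 → 68.4131 [stop]  node(8,1) S=35.2085 payoff=60.5115 vs cont=59.6841 → 60.5115 [stop]  node(8,2) S=45.3966 payoff=50.3234 vs cont=49.4960 → 50.3234 [stop]  node(8,3) S=58.5327 payoff=37.1873 vs cont=36.3599 → 37.1873 [stop]  node(8,4) S=75.4700 payoff=20.2500 vs cont=19.4226 → 20.2500 [stop]  node(8,5) S=97.3083 payoff=0.0000 vs cont=4.9438 → 4.9438 [wait]  node(8,6) S=125.4659 payoff=0.0000 vs cont=0.0000 → 0.0000 [wait]  node(8,7) S=161.7712 payoff=0.0000 vs cont=0.0000 → 0.0000 [wait]  node(8,8) S=208.5820 payoff=0.0000 vs cont=0.0000 → 0.0000 [wait]  ⇒ S*(8)=75.4700
t_7: node(7,0) S=31.0070 payoff=64.7130 vs cont=63.8856 → 64.7130 [stop]  node(7,1) S=39.9793 payoff=55.7407 vs cont=54.9133 → 55.7407 [stop]  node(7,2) S=51.5479 payoff=44.1721 vs cont=43.3447 → 44.1721 [stop]  node(7,3) S=66.4640 payoff=29.2560 vs cont=28.4286 → 29.2560 [stop]  node(7,4) S=85.6963 payoff=10.0237 vs cont=12.4502 → 12.4502 [wait]  node(7,5) S=110.4938 payoff=0.0000 vs cont=2.4383 → 2.4383 [wait]  node(7,6) S=142.4667 payoff=0.0000 vs cont=0.0000 → 0.0000 [wait]  node(7,7) S=183.6915 payoff=0.0000 vs cont=0.0000 → 0.0000 [wait]  ⇒ S*(7)=66.4640
t_6: node(6,0) S=35.2085 payoff=60.5115 vs cont=59.6841 → 60.5115 [stop]  node(6,1) S=45.3966 payoff=50.3234 vs cont=49.4960 → 50.3234 [stop]  node(6,2) S=58.5327 payoff=37.1873 vs cont=36.3599 → 37.1873 [stop]  node(6,3) S=75.4700 payoff=20.2500 vs cont=20.6314 → 20.6314 [wait]  node(6,4) S=97.3083 payoff=0.0000 vs cont=7.3552 → 7.3552 [wait]  node(6,5) S=125.4659 payoff=0.0000 vs cont=1.2026 → 1.2026 [wait]  node(6,6) S=161.7712 payoff=0.0000 vs cont=0.0000 → 0.0000 [wait]  ⇒ S*(6)=58.5327
t_5: node(5,0) S=39.9793 payoff=55.7407 vs cont=54.9133 → 55.7407 [stop]  node(5,1) S=51.5479 payoff=44.1721 vs cont=43.3447 → 44.1721 [stop]  node(5,2) S=66.4640 payoff=29.2560 vs cont=28.6186 → 29.2560 [stop]  node(5,3) S=85.6963 payoff=10.0237 vs cont=13.8396 → 13.8396 [wait]  node(5,4) S=110.4938 payoff=0.0000 vs cont=4.2268 → 4.2268 [wait]  node(5,5) S=142.4667 payoff=0.0000 vs cont=0.5931 → 0.5931 [wait]  ⇒ S*(5)=66.4640
t_4: node(4,0) S=45.3966 payoff=50.3234 vs cont=49.4960 → 50.3234 [stop]  node(4,1) S=58.5327 payoff=37.1873 vs cont=36.3599 → 37.1873 [stop]  node(4,2) S=75.4700 payoff=20.2500 vs cont=21.3235 → 21.3235 [wait]  node(4,3) S=97.3083 payoff=0.0000 vs cont=8.9314 → 8.9314 [wait]  node(4,4) S=125.4659 payoff=0.0000 vs cont=2.3802 → 2.3802 [wait]  ⇒ S*(4)=58.5327
t_3: node(3,0) S=51.5479 payoff=44.1721 vs cont=43.3447 → 44.1721 [stop]  node(3,1) S=66.4640 payoff=29.2560 vs cont=28.9634 → 29.2560 [stop]  node(3,2) S=85.6963 payoff=10.0237 vs cont=14.9661 → 14.9661 [wait]  node(3,3) S=110.4938 payoff=0.0000 vs cont=5.5907 → 5.5907 [wait]  ⇒ S*(3)=66.4640
t_2: node(2,0) S=58.5327 payoff=37.1873 vs cont=36.3599 → 37.1873 [stop]  node(2,1) S=75.4700 payoff=20.2500 vs cont=21.8847 → 21.8847 [wait]  node(2,2) S=97.3083 payoff=0.0000 vs cont=10.1664 → 10.1664 [wait]  ⇒ S*(2)=58.5327
t_1: node(1,0) S=66.4640 payoff=29.2560 vs cont=29.2429 → 29.2560 [stop]  node(1,1) S=85.6963 payoff=10.0237 vs cont=15.8581 → 15.8581 [wait]  ⇒ S*(1)=66.4640
t_0: node(0,0) S=75.4700 payoff=20.2500 vs cont=22.3290 → 22.3290 [wait]  ⇒ S*(0)=-

price = 22.3290
boundary = - 66.4640 58.5327 66.4640 58.5327 66.4640 58.5327 66.4640 75.4700
tree:
22.3290
29.2560 15.8581
37.1873 21.8847 10.1664
44.1721 29.2560 14.9661 5.5907
50.3234 37.1873 21.3235 8.9314 2.3802
55.7407 44.1721 29.2560 13.8396 4.2268 0.5931
60.5115 50.3234 37.1873 20.6314 7.3552 1.2026 0.0000
64.7130 55.7407 44.1721 29.2560 12.4502 2.4383 0.0000 0.0000
68.4131 60.5115 50.3234 37.1873 20.2500 4.9438 0.0000 0.0000 0.0000
71.6717 64.7130 55.7407 44.1721 29.2560 10.0237 0.0000 0.0000 0.0000 0.0000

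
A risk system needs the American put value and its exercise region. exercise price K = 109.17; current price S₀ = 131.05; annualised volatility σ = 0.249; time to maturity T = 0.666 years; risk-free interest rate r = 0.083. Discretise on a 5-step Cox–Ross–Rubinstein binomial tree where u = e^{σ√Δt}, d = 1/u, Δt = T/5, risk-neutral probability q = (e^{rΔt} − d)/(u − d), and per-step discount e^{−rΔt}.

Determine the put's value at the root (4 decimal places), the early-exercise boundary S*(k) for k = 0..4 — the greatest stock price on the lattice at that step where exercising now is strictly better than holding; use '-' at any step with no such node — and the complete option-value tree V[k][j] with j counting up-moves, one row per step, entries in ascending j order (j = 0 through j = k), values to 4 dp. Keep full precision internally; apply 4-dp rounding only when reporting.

price = 1.6536
boundary = - - - - 91.1105
tree:
1.6536
3.1462 0.4080
5.8489 0.8937 0.0000
10.5281 1.9576 0.0000 0.0000
18.0595 4.2878 0.0000 0.0000 0.0000
25.9742 9.3918 0.0000 0.0000 0.0000 0.0000

Δt=0.13320  u=1.09513  d=0.91313  q=0.53838  discount=0.98901
step 5 (expiry): payoffs max(K−S,0) = 25.9742 9.3918 0.0000 0.0000 0.0000 0.0000
step 4: (k=4,j=0): S=91.1105, (K−S)⁺=18.0595, hold=16.8592 ⇒ V=18.0595 exercise | (k=4,j=1): S=109.2704, (K−S)⁺=0.0000, hold=4.2878 ⇒ V=4.2878 continue | (k=4,j=2): S=131.0500, (K−S)⁺=0.0000, hold=0.0000 ⇒ V=0.0000 continue | (k=4,j=3): S=157.1706, (K−S)⁺=0.0000, hold=0.0000 ⇒ V=0.0000 continue | (k=4,j=4): S=188.4975, (K−S)⁺=0.0000, hold=0.0000 ⇒ V=0.0000 continue  boundary S*=91.1105
step 3: (k=3,j=0): S=99.7782, (K−S)⁺=9.3918, hold=10.5281 ⇒ V=10.5281 continue | (k=3,j=1): S=119.6658, (K−S)⁺=0.0000, hold=1.9576 ⇒ V=1.9576 continue | (k=3,j=2): S=143.5173, (K−S)⁺=0.0000, hold=0.0000 ⇒ V=0.0000 continue | (k=3,j=3): S=172.1228, (K−S)⁺=0.0000, hold=0.0000 ⇒ V=0.0000 continue  boundary S*=-
step 2: (k=2,j=0): S=109.2704, (K−S)⁺=0.0000, hold=5.8489 ⇒ V=5.8489 continue | (k=2,j=1): S=131.0500, (K−S)⁺=0.0000, hold=0.8937 ⇒ V=0.8937 continue | (k=2,j=2): S=157.1706, (K−S)⁺=0.0000, hold=0.0000 ⇒ V=0.0000 continue  boundary S*=-
step 1: (k=1,j=0): S=119.6658, (K−S)⁺=0.0000, hold=3.1462 ⇒ V=3.1462 continue | (k=1,j=1): S=143.5173, (K−S)⁺=0.0000, hold=0.4080 ⇒ V=0.4080 continue  boundary S*=-
step 0: (k=0,j=0): S=131.0500, (K−S)⁺=0.0000, hold=1.6536 ⇒ V=1.6536 continue  boundary S*=-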